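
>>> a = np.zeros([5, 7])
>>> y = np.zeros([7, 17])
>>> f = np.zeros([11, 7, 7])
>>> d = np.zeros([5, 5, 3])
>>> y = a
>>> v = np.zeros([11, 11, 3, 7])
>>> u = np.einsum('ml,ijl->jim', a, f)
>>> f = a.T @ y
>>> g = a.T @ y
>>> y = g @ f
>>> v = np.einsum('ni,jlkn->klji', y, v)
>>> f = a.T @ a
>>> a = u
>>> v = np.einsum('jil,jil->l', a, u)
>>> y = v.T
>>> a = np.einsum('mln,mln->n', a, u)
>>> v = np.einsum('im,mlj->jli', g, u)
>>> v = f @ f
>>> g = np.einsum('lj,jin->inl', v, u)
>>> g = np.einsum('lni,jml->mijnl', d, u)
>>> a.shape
(5,)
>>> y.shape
(5,)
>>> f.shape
(7, 7)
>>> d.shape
(5, 5, 3)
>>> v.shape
(7, 7)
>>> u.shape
(7, 11, 5)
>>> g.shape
(11, 3, 7, 5, 5)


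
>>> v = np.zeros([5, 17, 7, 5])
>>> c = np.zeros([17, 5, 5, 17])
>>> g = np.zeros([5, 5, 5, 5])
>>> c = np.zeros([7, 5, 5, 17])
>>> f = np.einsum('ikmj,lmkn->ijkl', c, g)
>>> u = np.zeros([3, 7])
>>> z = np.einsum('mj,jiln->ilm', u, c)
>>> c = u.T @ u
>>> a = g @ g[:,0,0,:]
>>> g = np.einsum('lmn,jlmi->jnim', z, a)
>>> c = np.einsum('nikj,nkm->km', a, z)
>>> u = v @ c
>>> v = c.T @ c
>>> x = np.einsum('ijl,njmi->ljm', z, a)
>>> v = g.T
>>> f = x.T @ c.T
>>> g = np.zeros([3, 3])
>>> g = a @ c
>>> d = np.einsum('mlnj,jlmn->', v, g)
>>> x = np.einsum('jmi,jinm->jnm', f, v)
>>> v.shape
(5, 5, 3, 5)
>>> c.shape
(5, 3)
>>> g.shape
(5, 5, 5, 3)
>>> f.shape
(5, 5, 5)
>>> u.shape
(5, 17, 7, 3)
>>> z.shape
(5, 5, 3)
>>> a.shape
(5, 5, 5, 5)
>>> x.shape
(5, 3, 5)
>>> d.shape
()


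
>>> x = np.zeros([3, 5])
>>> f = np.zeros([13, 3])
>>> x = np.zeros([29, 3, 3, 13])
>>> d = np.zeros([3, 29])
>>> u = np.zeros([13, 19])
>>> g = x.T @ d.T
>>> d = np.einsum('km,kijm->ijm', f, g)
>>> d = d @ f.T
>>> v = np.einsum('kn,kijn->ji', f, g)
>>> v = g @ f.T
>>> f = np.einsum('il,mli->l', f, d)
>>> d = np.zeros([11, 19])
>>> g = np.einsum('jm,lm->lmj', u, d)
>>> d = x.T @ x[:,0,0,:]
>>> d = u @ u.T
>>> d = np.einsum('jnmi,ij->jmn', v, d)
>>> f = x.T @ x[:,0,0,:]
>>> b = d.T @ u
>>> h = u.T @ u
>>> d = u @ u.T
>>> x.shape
(29, 3, 3, 13)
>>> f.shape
(13, 3, 3, 13)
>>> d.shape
(13, 13)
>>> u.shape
(13, 19)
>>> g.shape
(11, 19, 13)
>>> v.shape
(13, 3, 3, 13)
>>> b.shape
(3, 3, 19)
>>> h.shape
(19, 19)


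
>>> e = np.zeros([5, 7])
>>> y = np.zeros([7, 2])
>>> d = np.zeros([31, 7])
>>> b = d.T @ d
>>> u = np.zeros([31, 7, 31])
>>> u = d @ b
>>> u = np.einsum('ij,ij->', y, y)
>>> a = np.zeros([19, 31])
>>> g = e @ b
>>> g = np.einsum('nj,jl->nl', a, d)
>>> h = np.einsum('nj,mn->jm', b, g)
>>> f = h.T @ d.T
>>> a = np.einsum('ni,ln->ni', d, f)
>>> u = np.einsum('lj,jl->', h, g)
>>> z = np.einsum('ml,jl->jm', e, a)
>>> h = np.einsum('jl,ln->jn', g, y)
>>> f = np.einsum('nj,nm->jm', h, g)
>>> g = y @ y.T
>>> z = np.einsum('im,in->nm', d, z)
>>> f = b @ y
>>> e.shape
(5, 7)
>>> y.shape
(7, 2)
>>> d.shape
(31, 7)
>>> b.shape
(7, 7)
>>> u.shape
()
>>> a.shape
(31, 7)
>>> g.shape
(7, 7)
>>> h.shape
(19, 2)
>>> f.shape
(7, 2)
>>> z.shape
(5, 7)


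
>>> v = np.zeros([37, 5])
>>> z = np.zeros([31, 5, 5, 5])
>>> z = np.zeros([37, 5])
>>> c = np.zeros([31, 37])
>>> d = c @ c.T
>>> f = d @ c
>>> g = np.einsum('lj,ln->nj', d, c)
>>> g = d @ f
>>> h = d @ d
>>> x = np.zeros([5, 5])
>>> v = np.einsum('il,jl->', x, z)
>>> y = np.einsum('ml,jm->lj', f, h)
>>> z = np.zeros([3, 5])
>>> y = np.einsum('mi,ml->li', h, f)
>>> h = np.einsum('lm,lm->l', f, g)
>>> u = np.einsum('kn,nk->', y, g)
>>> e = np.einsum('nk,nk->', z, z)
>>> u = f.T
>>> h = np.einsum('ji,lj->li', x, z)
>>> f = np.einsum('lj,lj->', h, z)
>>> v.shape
()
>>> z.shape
(3, 5)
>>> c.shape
(31, 37)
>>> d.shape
(31, 31)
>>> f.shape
()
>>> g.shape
(31, 37)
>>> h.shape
(3, 5)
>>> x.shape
(5, 5)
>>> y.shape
(37, 31)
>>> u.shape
(37, 31)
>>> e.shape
()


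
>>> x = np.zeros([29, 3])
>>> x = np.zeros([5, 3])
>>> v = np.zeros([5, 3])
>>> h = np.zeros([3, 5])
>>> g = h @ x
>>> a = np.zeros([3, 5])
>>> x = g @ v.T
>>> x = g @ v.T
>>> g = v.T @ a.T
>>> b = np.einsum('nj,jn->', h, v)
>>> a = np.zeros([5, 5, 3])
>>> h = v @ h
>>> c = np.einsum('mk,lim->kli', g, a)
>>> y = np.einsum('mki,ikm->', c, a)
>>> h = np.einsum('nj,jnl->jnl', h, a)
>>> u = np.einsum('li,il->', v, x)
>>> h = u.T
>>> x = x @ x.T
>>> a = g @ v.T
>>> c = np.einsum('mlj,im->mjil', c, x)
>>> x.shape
(3, 3)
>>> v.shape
(5, 3)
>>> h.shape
()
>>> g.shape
(3, 3)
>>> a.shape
(3, 5)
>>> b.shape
()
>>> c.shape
(3, 5, 3, 5)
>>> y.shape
()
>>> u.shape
()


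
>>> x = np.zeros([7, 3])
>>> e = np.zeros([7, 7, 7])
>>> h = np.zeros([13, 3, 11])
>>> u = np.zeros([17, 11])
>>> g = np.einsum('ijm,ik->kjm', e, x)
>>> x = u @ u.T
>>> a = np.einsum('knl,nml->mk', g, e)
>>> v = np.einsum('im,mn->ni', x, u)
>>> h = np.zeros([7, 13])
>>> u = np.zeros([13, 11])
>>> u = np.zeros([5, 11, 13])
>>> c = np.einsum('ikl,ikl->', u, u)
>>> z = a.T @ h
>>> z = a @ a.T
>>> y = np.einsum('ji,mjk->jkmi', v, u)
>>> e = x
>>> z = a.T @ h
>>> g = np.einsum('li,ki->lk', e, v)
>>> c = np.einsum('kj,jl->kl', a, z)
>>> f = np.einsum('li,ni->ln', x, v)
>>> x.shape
(17, 17)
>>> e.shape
(17, 17)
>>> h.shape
(7, 13)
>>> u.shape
(5, 11, 13)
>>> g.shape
(17, 11)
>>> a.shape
(7, 3)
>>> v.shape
(11, 17)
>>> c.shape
(7, 13)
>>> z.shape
(3, 13)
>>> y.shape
(11, 13, 5, 17)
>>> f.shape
(17, 11)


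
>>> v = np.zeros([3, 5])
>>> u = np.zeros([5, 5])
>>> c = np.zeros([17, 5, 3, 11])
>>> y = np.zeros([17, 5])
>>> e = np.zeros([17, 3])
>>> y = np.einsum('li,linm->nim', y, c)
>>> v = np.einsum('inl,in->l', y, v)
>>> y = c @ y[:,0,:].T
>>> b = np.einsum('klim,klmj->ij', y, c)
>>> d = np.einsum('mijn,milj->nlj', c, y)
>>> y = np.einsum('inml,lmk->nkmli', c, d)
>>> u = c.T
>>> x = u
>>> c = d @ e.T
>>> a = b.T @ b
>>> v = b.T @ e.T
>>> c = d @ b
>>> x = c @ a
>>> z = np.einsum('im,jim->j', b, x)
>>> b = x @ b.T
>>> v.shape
(11, 17)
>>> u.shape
(11, 3, 5, 17)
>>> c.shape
(11, 3, 11)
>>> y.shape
(5, 3, 3, 11, 17)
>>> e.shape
(17, 3)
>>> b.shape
(11, 3, 3)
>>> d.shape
(11, 3, 3)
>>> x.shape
(11, 3, 11)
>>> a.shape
(11, 11)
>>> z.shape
(11,)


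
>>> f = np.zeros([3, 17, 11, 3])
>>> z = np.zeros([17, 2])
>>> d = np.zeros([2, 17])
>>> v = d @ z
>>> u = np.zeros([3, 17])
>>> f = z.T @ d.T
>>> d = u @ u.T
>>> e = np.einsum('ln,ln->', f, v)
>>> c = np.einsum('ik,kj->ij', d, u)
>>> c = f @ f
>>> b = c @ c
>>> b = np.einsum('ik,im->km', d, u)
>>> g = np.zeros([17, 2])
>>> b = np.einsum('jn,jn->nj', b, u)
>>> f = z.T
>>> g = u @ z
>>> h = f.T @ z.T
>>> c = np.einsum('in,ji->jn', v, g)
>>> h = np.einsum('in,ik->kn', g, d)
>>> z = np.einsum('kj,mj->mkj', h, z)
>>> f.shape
(2, 17)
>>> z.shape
(17, 3, 2)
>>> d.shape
(3, 3)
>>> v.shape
(2, 2)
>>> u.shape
(3, 17)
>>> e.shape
()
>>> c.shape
(3, 2)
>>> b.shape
(17, 3)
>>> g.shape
(3, 2)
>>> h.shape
(3, 2)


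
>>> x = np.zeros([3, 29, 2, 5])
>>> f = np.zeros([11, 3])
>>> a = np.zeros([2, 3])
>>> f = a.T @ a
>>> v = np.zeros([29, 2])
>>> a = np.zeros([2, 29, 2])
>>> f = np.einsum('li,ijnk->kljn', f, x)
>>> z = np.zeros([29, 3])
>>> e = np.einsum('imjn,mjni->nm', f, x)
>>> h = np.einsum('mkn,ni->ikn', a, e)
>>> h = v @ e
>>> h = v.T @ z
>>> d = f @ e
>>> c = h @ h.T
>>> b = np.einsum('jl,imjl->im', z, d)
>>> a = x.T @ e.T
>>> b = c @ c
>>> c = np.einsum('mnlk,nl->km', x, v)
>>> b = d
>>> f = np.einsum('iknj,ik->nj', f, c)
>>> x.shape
(3, 29, 2, 5)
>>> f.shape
(29, 2)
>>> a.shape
(5, 2, 29, 2)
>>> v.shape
(29, 2)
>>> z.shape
(29, 3)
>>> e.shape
(2, 3)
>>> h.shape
(2, 3)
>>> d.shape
(5, 3, 29, 3)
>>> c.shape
(5, 3)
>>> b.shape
(5, 3, 29, 3)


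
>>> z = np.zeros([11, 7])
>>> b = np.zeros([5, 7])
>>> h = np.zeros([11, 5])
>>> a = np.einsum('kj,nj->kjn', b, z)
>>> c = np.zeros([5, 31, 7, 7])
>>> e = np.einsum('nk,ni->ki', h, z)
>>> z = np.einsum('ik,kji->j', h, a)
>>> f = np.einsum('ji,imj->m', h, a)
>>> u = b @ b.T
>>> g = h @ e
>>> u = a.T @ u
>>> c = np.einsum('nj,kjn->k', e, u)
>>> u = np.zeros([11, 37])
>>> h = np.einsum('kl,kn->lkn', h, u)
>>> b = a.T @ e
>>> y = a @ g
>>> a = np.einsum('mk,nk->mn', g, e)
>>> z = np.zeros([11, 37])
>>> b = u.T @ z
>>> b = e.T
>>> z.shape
(11, 37)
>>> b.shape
(7, 5)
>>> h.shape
(5, 11, 37)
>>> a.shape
(11, 5)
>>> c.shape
(11,)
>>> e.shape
(5, 7)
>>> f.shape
(7,)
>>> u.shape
(11, 37)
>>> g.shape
(11, 7)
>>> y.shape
(5, 7, 7)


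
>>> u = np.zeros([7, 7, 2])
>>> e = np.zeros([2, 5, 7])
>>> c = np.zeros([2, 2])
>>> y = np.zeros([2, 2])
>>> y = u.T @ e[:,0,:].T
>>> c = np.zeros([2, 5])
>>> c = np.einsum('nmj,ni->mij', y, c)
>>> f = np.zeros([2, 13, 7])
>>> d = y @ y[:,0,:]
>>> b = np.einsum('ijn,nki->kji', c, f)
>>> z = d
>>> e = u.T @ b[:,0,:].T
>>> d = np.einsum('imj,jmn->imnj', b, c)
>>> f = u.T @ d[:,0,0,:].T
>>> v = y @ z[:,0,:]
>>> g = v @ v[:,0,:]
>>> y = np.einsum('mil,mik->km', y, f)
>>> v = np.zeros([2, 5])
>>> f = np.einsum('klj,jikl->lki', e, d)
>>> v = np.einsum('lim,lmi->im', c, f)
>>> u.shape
(7, 7, 2)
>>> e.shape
(2, 7, 13)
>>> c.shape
(7, 5, 2)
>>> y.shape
(13, 2)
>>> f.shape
(7, 2, 5)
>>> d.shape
(13, 5, 2, 7)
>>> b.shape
(13, 5, 7)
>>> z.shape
(2, 7, 2)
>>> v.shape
(5, 2)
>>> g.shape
(2, 7, 2)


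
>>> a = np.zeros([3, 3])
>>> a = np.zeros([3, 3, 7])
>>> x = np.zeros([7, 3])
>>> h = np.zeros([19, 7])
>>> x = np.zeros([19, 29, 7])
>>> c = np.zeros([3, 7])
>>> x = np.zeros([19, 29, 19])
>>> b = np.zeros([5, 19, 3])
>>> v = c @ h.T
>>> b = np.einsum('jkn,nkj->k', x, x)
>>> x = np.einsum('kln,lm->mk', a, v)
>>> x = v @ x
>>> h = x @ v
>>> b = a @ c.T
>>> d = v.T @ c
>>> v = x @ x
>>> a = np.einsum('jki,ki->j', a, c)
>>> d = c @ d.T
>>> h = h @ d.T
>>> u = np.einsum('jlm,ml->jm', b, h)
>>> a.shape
(3,)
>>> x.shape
(3, 3)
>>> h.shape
(3, 3)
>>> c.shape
(3, 7)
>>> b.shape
(3, 3, 3)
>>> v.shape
(3, 3)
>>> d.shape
(3, 19)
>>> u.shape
(3, 3)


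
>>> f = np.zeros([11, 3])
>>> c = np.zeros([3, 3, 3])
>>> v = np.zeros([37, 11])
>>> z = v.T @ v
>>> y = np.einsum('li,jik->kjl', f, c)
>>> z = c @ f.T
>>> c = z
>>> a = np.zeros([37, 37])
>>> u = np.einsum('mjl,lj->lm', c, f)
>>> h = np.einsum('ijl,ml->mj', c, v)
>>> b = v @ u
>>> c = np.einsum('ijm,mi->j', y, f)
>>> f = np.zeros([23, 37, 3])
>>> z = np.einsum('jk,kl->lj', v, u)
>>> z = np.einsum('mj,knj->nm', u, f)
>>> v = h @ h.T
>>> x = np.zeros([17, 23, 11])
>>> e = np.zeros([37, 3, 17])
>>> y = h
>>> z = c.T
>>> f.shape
(23, 37, 3)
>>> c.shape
(3,)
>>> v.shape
(37, 37)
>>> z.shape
(3,)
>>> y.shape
(37, 3)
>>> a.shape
(37, 37)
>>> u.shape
(11, 3)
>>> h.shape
(37, 3)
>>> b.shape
(37, 3)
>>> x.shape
(17, 23, 11)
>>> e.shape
(37, 3, 17)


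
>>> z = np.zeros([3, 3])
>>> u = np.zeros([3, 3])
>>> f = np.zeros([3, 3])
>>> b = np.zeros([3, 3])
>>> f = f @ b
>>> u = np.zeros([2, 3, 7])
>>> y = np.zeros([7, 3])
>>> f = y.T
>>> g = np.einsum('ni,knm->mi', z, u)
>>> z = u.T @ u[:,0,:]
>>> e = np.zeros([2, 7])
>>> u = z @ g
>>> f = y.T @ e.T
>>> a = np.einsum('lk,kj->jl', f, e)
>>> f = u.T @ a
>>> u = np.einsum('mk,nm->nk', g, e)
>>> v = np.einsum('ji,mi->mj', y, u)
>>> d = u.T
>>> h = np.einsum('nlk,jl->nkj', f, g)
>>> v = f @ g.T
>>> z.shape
(7, 3, 7)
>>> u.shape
(2, 3)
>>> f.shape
(3, 3, 3)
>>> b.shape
(3, 3)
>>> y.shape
(7, 3)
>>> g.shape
(7, 3)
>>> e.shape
(2, 7)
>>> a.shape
(7, 3)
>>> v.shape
(3, 3, 7)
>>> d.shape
(3, 2)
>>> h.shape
(3, 3, 7)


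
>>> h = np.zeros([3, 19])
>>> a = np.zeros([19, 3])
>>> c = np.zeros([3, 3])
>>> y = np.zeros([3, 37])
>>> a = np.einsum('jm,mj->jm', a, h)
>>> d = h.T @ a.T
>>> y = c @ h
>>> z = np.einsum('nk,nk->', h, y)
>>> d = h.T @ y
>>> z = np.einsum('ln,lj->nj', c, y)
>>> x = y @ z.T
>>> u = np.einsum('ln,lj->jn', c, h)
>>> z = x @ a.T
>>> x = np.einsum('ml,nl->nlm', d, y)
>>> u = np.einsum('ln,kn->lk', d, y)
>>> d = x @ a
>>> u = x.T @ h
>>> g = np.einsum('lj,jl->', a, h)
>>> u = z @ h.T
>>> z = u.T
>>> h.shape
(3, 19)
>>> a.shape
(19, 3)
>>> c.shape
(3, 3)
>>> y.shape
(3, 19)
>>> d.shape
(3, 19, 3)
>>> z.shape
(3, 3)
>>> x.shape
(3, 19, 19)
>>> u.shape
(3, 3)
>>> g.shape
()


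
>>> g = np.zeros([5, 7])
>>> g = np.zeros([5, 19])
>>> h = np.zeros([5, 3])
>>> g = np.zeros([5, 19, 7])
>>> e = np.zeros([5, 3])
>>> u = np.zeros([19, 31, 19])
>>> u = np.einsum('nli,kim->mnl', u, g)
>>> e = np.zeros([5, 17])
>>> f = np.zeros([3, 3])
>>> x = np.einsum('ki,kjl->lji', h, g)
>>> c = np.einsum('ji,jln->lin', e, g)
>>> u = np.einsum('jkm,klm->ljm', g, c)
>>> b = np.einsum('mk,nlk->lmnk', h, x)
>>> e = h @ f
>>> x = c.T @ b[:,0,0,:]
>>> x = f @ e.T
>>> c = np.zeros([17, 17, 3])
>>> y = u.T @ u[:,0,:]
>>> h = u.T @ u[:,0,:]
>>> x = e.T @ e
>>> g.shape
(5, 19, 7)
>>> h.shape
(7, 5, 7)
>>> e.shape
(5, 3)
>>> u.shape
(17, 5, 7)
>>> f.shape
(3, 3)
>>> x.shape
(3, 3)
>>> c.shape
(17, 17, 3)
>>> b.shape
(19, 5, 7, 3)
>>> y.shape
(7, 5, 7)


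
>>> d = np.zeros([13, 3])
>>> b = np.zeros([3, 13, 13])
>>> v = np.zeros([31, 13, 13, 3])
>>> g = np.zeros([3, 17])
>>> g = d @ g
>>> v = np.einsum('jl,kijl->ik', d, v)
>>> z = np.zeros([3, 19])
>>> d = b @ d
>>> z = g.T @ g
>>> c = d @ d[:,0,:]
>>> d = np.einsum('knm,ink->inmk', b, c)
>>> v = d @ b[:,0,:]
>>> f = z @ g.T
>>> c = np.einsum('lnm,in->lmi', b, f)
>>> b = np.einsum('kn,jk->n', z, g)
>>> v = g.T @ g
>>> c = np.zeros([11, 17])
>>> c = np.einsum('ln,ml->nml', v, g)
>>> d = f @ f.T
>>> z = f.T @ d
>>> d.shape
(17, 17)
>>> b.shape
(17,)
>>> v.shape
(17, 17)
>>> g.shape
(13, 17)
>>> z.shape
(13, 17)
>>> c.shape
(17, 13, 17)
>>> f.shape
(17, 13)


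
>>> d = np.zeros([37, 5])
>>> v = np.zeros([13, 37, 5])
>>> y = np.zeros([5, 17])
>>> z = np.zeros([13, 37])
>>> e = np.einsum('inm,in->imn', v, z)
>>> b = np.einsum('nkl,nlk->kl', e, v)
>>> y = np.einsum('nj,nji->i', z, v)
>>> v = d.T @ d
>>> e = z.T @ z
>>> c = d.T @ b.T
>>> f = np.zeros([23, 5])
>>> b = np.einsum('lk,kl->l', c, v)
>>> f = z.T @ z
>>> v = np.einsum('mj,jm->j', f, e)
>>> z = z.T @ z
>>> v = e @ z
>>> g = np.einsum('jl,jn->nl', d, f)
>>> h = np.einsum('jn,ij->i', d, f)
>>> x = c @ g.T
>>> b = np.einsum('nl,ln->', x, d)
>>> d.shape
(37, 5)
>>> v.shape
(37, 37)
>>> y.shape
(5,)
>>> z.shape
(37, 37)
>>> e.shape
(37, 37)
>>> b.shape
()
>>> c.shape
(5, 5)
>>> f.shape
(37, 37)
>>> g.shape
(37, 5)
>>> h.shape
(37,)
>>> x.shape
(5, 37)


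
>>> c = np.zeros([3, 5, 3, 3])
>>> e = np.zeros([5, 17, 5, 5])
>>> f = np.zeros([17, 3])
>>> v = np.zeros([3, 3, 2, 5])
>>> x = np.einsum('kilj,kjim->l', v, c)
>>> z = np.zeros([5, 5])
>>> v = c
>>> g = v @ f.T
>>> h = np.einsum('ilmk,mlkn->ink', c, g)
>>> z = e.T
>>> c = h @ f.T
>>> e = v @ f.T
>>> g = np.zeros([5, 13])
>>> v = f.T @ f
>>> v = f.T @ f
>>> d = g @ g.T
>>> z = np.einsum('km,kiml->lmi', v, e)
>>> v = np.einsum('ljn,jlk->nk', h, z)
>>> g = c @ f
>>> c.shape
(3, 17, 17)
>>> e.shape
(3, 5, 3, 17)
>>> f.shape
(17, 3)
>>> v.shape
(3, 5)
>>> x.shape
(2,)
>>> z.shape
(17, 3, 5)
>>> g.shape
(3, 17, 3)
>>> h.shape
(3, 17, 3)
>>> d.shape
(5, 5)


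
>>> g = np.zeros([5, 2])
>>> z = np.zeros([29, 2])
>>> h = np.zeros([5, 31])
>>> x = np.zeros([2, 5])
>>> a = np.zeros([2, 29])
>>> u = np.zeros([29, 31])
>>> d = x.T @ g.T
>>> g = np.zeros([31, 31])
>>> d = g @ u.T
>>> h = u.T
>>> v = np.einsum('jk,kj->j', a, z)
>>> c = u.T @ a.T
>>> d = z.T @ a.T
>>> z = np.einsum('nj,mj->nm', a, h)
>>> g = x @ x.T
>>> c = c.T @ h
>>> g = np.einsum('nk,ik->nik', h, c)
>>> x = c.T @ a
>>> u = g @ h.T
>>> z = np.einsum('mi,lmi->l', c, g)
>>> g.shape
(31, 2, 29)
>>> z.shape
(31,)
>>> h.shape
(31, 29)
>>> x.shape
(29, 29)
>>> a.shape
(2, 29)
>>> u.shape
(31, 2, 31)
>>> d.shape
(2, 2)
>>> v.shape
(2,)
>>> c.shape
(2, 29)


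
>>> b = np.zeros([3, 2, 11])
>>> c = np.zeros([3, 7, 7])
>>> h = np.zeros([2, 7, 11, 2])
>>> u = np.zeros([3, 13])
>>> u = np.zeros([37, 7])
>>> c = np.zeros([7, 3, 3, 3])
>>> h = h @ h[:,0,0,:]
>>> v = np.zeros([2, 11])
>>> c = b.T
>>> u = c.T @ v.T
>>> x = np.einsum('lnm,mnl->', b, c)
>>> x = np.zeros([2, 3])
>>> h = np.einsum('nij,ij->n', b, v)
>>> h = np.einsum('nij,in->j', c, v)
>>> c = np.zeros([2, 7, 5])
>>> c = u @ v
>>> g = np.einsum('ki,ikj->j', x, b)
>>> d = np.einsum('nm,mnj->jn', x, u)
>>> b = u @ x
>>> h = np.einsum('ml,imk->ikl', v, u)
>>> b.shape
(3, 2, 3)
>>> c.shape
(3, 2, 11)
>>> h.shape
(3, 2, 11)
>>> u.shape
(3, 2, 2)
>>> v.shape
(2, 11)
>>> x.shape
(2, 3)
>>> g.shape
(11,)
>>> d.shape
(2, 2)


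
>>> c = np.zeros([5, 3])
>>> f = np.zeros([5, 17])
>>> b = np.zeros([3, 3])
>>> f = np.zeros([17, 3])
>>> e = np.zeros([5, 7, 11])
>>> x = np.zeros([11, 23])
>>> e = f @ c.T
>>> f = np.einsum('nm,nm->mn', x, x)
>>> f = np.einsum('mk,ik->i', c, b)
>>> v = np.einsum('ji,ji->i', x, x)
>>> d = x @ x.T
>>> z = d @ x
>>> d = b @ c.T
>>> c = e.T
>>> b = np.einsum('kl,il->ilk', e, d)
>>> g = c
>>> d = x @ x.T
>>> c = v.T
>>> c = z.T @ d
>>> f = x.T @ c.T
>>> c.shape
(23, 11)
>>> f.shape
(23, 23)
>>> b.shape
(3, 5, 17)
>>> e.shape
(17, 5)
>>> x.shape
(11, 23)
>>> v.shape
(23,)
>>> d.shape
(11, 11)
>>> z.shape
(11, 23)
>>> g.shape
(5, 17)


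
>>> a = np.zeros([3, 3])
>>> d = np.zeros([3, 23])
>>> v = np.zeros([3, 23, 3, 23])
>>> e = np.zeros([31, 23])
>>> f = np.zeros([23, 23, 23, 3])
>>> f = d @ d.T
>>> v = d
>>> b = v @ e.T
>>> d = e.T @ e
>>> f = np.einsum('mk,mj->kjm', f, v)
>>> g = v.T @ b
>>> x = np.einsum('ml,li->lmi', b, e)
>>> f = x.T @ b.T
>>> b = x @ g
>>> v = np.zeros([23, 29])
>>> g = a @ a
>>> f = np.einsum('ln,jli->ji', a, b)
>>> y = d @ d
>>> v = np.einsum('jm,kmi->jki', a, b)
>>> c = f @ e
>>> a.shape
(3, 3)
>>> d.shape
(23, 23)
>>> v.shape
(3, 31, 31)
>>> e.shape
(31, 23)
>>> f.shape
(31, 31)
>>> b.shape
(31, 3, 31)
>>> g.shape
(3, 3)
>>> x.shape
(31, 3, 23)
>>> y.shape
(23, 23)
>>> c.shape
(31, 23)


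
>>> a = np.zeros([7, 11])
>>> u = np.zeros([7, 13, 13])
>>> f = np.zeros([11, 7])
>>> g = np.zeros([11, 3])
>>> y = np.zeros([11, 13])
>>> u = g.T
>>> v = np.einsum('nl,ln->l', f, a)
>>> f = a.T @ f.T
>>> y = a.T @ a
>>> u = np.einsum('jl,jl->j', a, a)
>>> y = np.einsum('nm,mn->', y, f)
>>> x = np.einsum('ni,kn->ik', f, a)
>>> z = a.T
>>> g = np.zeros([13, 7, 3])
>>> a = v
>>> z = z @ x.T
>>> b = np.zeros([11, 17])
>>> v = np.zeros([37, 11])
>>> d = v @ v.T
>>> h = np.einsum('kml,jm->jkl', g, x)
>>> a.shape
(7,)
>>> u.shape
(7,)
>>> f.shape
(11, 11)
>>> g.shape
(13, 7, 3)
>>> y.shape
()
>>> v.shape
(37, 11)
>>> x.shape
(11, 7)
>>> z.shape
(11, 11)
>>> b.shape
(11, 17)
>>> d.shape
(37, 37)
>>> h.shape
(11, 13, 3)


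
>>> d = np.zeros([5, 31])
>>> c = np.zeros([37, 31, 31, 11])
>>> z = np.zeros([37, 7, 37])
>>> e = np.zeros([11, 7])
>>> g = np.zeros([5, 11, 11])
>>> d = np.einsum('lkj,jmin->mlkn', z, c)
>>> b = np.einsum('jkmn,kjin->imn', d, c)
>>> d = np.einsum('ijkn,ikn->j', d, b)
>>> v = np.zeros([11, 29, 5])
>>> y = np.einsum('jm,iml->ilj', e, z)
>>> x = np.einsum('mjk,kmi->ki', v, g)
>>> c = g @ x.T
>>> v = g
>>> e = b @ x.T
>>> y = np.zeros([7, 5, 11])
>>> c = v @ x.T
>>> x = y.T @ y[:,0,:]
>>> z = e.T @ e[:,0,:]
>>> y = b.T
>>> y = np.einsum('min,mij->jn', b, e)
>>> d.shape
(37,)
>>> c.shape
(5, 11, 5)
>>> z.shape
(5, 7, 5)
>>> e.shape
(31, 7, 5)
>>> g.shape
(5, 11, 11)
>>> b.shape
(31, 7, 11)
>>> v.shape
(5, 11, 11)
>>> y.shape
(5, 11)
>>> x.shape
(11, 5, 11)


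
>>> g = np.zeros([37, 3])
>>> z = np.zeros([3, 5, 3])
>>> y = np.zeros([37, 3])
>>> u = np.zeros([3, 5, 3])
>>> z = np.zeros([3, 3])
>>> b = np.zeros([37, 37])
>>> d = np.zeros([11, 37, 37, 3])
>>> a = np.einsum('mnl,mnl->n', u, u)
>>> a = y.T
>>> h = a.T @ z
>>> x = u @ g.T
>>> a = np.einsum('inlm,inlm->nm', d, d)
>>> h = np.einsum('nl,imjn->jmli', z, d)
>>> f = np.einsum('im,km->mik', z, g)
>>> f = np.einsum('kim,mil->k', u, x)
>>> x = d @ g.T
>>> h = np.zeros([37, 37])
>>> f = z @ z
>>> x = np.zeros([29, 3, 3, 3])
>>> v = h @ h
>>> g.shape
(37, 3)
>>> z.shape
(3, 3)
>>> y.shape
(37, 3)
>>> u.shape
(3, 5, 3)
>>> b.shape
(37, 37)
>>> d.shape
(11, 37, 37, 3)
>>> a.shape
(37, 3)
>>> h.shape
(37, 37)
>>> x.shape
(29, 3, 3, 3)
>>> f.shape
(3, 3)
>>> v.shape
(37, 37)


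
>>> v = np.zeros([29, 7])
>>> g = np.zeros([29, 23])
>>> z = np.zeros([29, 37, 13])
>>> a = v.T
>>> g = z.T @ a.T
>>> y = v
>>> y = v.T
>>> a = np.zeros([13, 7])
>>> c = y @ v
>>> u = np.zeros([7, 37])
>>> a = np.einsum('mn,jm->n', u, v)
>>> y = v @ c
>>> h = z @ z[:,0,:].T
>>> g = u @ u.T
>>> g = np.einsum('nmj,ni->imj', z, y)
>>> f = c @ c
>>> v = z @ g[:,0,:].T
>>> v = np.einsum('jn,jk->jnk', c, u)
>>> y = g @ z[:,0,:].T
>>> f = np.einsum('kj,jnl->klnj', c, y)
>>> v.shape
(7, 7, 37)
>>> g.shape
(7, 37, 13)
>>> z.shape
(29, 37, 13)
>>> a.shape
(37,)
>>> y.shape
(7, 37, 29)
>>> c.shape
(7, 7)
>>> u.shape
(7, 37)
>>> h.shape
(29, 37, 29)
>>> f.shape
(7, 29, 37, 7)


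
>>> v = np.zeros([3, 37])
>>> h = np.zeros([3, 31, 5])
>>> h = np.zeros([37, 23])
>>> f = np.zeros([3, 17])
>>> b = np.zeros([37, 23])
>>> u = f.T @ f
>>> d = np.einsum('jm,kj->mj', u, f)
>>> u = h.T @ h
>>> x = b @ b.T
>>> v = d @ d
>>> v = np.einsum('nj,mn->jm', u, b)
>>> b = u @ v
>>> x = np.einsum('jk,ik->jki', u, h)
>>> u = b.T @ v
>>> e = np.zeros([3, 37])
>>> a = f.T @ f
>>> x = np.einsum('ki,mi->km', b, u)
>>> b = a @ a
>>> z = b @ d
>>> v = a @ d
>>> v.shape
(17, 17)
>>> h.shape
(37, 23)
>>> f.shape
(3, 17)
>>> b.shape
(17, 17)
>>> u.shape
(37, 37)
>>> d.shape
(17, 17)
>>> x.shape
(23, 37)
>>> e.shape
(3, 37)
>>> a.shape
(17, 17)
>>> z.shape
(17, 17)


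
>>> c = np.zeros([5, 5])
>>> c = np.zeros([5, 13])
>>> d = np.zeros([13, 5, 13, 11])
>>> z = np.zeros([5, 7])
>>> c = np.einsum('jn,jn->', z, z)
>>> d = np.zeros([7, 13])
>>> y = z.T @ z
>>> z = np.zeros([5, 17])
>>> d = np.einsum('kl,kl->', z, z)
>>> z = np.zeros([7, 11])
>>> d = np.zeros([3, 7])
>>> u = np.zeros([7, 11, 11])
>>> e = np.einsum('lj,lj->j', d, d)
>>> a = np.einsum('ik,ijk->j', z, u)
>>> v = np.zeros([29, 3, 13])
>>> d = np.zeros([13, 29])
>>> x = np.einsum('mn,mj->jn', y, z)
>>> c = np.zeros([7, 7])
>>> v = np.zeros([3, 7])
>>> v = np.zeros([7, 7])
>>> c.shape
(7, 7)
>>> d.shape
(13, 29)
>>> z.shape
(7, 11)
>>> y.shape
(7, 7)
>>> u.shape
(7, 11, 11)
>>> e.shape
(7,)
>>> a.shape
(11,)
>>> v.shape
(7, 7)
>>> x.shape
(11, 7)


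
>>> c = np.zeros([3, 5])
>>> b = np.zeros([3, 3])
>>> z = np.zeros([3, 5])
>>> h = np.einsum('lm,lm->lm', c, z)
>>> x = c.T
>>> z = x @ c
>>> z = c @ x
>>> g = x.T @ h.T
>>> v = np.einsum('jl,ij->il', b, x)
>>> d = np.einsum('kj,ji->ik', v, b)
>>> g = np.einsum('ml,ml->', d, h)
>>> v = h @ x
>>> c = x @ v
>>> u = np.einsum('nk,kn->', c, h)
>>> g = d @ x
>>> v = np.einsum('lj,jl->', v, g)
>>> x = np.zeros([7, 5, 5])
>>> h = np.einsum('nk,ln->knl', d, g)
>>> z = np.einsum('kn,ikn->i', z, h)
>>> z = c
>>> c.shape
(5, 3)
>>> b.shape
(3, 3)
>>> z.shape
(5, 3)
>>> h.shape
(5, 3, 3)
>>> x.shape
(7, 5, 5)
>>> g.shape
(3, 3)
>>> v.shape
()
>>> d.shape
(3, 5)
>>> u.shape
()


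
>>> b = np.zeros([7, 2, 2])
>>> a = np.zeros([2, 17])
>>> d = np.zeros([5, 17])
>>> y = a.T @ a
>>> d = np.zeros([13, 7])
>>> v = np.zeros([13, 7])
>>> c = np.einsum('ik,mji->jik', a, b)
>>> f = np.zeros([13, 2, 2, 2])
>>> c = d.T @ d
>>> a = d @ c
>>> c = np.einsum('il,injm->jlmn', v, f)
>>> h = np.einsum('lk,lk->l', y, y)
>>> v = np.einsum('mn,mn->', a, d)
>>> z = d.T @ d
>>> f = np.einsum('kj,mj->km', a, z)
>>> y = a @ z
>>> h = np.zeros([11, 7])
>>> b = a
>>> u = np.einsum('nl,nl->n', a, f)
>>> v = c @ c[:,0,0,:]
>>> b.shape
(13, 7)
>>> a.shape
(13, 7)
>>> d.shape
(13, 7)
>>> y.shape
(13, 7)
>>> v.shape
(2, 7, 2, 2)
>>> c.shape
(2, 7, 2, 2)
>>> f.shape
(13, 7)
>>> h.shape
(11, 7)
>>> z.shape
(7, 7)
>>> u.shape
(13,)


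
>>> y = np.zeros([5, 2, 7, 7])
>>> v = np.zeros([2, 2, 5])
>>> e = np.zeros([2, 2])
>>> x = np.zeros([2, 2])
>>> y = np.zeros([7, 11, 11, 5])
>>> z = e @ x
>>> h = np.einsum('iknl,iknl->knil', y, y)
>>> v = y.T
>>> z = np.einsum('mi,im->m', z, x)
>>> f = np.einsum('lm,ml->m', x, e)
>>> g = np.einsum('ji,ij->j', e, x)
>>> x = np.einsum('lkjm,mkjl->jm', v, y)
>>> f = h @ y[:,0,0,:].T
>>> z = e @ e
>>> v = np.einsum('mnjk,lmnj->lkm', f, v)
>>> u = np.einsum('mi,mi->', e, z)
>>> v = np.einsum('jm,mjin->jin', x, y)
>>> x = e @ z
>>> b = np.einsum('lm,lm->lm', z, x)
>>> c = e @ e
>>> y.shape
(7, 11, 11, 5)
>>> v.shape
(11, 11, 5)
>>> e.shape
(2, 2)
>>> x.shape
(2, 2)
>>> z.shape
(2, 2)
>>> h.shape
(11, 11, 7, 5)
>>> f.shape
(11, 11, 7, 7)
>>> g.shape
(2,)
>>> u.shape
()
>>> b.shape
(2, 2)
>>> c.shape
(2, 2)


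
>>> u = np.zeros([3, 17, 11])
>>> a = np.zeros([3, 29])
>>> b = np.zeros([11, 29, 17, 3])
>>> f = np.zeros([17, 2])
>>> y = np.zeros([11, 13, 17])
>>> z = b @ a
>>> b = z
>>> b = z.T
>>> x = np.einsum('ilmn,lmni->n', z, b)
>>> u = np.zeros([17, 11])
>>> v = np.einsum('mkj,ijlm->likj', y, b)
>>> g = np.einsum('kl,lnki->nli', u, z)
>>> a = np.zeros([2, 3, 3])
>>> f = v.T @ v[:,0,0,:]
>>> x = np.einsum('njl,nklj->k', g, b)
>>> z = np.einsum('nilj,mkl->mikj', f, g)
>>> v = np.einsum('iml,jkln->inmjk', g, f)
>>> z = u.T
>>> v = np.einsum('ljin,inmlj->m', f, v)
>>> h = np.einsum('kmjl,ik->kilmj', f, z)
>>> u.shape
(17, 11)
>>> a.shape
(2, 3, 3)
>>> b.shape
(29, 17, 29, 11)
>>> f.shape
(17, 13, 29, 17)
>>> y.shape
(11, 13, 17)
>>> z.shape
(11, 17)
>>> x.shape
(17,)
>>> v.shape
(11,)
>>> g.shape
(29, 11, 29)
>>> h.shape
(17, 11, 17, 13, 29)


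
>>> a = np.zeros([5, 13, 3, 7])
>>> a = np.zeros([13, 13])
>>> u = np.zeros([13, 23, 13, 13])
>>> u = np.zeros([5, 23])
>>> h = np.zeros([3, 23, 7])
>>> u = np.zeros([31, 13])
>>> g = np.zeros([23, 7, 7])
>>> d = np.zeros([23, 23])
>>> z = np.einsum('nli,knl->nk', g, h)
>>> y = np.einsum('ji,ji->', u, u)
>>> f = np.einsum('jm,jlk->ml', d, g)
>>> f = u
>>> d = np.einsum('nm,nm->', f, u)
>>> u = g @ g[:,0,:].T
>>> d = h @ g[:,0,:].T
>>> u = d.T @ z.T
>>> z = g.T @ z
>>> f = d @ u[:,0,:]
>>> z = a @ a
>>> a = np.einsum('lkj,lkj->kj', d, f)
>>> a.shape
(23, 23)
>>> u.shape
(23, 23, 23)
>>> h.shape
(3, 23, 7)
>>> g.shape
(23, 7, 7)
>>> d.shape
(3, 23, 23)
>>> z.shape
(13, 13)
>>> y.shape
()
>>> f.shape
(3, 23, 23)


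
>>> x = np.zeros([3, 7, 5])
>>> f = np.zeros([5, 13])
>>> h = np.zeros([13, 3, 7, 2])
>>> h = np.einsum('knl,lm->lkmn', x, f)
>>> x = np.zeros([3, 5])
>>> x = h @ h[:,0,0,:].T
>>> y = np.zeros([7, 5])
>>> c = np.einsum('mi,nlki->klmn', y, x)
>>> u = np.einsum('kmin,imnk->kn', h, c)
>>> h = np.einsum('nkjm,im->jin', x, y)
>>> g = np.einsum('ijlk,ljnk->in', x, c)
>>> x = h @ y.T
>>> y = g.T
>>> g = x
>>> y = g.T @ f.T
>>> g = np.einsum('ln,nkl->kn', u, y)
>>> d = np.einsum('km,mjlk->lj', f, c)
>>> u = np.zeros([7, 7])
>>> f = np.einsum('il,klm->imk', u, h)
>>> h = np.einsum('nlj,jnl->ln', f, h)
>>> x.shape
(13, 7, 7)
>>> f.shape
(7, 5, 13)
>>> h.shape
(5, 7)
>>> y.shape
(7, 7, 5)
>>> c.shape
(13, 3, 7, 5)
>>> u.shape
(7, 7)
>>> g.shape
(7, 7)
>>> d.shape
(7, 3)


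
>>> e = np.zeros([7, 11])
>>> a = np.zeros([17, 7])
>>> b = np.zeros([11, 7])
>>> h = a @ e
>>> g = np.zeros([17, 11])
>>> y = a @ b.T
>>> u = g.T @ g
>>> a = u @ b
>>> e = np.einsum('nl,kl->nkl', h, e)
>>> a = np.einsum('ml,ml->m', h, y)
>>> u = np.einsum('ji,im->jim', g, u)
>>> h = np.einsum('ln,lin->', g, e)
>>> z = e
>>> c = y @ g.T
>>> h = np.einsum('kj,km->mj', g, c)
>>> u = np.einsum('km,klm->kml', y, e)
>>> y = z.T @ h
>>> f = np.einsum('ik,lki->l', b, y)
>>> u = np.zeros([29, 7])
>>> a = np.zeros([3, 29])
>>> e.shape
(17, 7, 11)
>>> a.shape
(3, 29)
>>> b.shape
(11, 7)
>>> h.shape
(17, 11)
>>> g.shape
(17, 11)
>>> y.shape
(11, 7, 11)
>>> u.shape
(29, 7)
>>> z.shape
(17, 7, 11)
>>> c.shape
(17, 17)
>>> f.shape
(11,)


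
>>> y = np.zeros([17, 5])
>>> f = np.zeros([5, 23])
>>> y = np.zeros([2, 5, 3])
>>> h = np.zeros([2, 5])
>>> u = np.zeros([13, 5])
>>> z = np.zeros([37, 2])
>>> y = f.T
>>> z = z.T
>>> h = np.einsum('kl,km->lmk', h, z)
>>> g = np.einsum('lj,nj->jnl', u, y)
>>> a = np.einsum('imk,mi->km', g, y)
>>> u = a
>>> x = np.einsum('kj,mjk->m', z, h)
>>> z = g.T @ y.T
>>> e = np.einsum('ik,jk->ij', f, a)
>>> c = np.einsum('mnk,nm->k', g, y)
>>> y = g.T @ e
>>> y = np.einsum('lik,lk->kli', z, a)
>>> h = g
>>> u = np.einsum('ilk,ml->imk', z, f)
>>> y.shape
(23, 13, 23)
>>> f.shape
(5, 23)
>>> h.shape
(5, 23, 13)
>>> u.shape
(13, 5, 23)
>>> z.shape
(13, 23, 23)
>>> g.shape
(5, 23, 13)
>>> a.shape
(13, 23)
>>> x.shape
(5,)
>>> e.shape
(5, 13)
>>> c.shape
(13,)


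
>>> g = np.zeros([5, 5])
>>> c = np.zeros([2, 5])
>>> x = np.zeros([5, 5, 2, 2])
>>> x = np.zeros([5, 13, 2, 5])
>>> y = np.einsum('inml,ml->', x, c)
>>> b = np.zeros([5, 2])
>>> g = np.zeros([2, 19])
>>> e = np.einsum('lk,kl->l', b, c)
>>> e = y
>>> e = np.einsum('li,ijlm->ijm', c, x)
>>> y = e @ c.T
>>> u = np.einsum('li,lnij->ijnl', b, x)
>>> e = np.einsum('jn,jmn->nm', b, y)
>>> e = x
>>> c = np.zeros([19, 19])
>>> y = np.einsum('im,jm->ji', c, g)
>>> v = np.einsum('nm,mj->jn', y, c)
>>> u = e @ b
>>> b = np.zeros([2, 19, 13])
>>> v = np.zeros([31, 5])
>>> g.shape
(2, 19)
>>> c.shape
(19, 19)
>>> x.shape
(5, 13, 2, 5)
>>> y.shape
(2, 19)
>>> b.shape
(2, 19, 13)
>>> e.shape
(5, 13, 2, 5)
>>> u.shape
(5, 13, 2, 2)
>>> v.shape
(31, 5)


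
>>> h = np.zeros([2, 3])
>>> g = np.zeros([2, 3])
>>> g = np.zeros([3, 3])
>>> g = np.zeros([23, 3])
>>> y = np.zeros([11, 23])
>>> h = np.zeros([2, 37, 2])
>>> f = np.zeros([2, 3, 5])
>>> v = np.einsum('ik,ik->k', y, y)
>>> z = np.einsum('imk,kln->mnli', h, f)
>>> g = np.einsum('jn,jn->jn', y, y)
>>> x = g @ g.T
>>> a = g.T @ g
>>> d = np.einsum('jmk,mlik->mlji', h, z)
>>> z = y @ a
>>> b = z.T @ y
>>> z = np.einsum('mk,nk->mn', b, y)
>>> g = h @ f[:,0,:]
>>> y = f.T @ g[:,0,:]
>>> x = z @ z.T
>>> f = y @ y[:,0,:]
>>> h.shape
(2, 37, 2)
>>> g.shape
(2, 37, 5)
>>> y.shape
(5, 3, 5)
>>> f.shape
(5, 3, 5)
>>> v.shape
(23,)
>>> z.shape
(23, 11)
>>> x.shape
(23, 23)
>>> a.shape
(23, 23)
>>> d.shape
(37, 5, 2, 3)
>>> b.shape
(23, 23)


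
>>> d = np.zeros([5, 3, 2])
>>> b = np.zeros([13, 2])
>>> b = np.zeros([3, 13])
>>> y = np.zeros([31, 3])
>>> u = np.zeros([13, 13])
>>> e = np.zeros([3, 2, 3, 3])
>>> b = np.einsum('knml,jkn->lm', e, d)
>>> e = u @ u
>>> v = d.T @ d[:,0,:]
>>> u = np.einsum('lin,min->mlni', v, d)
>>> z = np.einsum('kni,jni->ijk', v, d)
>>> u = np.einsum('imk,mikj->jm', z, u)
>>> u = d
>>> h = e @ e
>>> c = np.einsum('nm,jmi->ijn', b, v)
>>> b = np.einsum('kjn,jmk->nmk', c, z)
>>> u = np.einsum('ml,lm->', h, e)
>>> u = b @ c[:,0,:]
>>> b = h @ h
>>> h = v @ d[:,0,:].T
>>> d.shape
(5, 3, 2)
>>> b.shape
(13, 13)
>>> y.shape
(31, 3)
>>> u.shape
(3, 5, 3)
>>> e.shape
(13, 13)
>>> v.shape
(2, 3, 2)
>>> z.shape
(2, 5, 2)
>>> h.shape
(2, 3, 5)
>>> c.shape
(2, 2, 3)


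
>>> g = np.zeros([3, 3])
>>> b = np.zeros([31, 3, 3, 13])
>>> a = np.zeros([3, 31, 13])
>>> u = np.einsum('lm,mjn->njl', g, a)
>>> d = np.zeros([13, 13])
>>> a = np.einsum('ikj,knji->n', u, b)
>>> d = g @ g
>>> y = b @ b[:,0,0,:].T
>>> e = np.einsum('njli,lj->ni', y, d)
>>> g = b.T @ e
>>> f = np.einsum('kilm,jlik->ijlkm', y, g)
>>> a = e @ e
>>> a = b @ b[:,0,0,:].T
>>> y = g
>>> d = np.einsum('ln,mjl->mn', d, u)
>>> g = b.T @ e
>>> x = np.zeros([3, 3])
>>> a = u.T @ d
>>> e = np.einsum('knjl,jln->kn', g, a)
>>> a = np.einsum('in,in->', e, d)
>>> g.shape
(13, 3, 3, 31)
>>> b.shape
(31, 3, 3, 13)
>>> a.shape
()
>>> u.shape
(13, 31, 3)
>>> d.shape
(13, 3)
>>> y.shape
(13, 3, 3, 31)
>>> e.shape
(13, 3)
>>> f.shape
(3, 13, 3, 31, 31)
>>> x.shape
(3, 3)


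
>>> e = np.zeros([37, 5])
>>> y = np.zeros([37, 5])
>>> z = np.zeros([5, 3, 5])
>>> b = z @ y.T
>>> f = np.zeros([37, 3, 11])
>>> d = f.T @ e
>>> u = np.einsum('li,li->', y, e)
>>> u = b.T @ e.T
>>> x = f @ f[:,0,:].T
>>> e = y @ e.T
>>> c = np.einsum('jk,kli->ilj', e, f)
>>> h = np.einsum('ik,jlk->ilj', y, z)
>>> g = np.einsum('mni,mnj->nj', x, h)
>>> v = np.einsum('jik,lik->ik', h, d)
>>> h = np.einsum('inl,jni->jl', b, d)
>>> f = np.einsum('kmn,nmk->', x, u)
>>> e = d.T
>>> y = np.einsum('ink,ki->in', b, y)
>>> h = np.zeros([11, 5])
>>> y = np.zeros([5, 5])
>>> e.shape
(5, 3, 11)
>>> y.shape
(5, 5)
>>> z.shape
(5, 3, 5)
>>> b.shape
(5, 3, 37)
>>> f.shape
()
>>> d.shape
(11, 3, 5)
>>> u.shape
(37, 3, 37)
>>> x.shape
(37, 3, 37)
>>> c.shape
(11, 3, 37)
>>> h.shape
(11, 5)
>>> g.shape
(3, 5)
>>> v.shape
(3, 5)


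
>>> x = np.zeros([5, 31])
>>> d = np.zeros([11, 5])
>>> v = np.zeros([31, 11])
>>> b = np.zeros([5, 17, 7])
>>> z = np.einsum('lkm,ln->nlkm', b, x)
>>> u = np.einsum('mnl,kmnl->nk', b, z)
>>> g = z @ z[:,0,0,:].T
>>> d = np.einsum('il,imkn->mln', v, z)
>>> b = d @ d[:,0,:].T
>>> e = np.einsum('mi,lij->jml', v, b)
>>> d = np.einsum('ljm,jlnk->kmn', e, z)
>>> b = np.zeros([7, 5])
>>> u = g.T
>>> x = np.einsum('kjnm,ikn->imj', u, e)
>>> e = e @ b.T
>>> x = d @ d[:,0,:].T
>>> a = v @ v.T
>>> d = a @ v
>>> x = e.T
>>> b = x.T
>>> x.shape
(7, 31, 5)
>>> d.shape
(31, 11)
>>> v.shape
(31, 11)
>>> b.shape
(5, 31, 7)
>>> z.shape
(31, 5, 17, 7)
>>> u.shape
(31, 17, 5, 31)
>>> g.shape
(31, 5, 17, 31)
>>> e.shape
(5, 31, 7)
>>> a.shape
(31, 31)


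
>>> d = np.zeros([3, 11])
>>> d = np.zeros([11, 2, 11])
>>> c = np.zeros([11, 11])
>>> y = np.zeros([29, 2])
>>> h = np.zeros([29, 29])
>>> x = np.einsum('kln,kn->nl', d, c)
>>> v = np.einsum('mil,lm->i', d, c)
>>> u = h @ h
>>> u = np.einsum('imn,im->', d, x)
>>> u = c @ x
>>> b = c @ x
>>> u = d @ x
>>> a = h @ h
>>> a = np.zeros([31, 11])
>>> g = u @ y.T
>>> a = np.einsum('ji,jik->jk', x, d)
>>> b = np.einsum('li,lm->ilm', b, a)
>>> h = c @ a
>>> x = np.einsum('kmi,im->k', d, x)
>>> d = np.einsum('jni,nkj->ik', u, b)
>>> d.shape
(2, 11)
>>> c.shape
(11, 11)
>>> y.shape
(29, 2)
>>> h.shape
(11, 11)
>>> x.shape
(11,)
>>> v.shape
(2,)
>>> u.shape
(11, 2, 2)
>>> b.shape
(2, 11, 11)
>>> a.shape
(11, 11)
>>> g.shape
(11, 2, 29)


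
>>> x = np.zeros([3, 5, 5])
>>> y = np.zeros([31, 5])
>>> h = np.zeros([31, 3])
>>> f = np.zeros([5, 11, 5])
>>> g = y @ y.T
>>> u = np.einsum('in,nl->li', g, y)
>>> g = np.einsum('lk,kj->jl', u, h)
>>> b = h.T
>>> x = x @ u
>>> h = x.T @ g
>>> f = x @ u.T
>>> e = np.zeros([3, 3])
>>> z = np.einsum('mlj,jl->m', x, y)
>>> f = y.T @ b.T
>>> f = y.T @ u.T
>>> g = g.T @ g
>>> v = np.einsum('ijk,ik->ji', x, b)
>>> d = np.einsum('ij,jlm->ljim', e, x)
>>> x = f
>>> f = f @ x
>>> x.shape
(5, 5)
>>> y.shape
(31, 5)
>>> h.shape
(31, 5, 5)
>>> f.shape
(5, 5)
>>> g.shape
(5, 5)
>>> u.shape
(5, 31)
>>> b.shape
(3, 31)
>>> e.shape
(3, 3)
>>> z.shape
(3,)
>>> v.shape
(5, 3)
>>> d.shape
(5, 3, 3, 31)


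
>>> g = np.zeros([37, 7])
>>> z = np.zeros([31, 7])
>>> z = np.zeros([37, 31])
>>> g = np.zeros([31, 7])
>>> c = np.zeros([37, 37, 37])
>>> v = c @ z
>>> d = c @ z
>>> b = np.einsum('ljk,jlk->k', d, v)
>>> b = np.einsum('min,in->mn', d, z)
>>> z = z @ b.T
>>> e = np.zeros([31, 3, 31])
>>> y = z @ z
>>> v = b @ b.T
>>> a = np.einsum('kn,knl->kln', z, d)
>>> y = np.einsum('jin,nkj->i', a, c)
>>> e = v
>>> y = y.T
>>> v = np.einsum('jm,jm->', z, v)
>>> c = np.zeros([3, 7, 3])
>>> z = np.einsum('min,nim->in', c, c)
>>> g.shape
(31, 7)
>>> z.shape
(7, 3)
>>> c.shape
(3, 7, 3)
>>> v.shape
()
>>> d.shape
(37, 37, 31)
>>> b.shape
(37, 31)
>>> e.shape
(37, 37)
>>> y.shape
(31,)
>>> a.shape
(37, 31, 37)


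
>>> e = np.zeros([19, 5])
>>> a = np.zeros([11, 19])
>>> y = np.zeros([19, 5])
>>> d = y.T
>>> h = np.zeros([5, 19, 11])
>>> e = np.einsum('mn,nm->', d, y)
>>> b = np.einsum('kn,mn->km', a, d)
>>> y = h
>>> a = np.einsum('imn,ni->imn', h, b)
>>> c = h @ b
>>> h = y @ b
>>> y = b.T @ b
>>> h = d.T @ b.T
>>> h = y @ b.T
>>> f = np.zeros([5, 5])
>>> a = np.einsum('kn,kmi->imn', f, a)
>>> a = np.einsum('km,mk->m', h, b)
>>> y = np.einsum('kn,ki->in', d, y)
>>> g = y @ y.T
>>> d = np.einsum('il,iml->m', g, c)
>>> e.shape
()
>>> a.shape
(11,)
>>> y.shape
(5, 19)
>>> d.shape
(19,)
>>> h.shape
(5, 11)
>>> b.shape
(11, 5)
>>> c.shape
(5, 19, 5)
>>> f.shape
(5, 5)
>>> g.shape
(5, 5)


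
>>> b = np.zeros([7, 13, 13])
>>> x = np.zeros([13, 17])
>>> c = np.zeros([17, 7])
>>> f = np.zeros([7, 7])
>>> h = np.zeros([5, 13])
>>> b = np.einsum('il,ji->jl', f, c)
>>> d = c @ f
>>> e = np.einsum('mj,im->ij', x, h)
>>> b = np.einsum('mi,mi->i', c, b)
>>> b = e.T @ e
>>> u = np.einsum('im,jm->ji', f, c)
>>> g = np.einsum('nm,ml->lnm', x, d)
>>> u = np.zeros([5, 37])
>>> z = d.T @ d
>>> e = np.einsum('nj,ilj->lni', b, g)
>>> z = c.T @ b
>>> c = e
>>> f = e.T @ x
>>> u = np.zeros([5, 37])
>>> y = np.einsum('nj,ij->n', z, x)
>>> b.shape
(17, 17)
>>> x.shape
(13, 17)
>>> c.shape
(13, 17, 7)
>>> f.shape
(7, 17, 17)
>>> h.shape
(5, 13)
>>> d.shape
(17, 7)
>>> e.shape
(13, 17, 7)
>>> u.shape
(5, 37)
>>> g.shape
(7, 13, 17)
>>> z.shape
(7, 17)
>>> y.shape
(7,)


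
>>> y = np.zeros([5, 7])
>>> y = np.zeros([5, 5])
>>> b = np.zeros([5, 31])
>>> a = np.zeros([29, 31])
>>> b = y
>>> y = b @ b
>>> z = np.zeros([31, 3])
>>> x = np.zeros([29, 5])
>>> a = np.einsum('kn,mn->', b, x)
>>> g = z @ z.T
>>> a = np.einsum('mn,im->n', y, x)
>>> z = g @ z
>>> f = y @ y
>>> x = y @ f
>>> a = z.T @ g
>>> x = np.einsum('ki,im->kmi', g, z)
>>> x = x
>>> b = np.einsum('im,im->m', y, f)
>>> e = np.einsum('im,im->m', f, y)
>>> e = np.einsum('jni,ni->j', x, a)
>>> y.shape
(5, 5)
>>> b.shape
(5,)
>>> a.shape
(3, 31)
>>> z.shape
(31, 3)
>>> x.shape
(31, 3, 31)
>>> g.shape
(31, 31)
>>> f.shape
(5, 5)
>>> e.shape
(31,)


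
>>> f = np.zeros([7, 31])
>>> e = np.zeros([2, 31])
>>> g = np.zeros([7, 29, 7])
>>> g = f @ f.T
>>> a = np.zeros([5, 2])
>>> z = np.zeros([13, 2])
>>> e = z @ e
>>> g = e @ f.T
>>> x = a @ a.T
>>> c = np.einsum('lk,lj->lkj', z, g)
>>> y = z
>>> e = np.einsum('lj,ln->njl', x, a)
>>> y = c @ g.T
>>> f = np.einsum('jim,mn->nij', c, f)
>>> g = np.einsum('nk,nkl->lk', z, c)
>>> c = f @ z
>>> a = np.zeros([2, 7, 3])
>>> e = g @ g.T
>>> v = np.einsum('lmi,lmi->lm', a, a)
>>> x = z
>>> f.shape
(31, 2, 13)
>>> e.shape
(7, 7)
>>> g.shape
(7, 2)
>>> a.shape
(2, 7, 3)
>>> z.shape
(13, 2)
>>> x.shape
(13, 2)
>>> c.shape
(31, 2, 2)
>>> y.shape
(13, 2, 13)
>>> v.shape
(2, 7)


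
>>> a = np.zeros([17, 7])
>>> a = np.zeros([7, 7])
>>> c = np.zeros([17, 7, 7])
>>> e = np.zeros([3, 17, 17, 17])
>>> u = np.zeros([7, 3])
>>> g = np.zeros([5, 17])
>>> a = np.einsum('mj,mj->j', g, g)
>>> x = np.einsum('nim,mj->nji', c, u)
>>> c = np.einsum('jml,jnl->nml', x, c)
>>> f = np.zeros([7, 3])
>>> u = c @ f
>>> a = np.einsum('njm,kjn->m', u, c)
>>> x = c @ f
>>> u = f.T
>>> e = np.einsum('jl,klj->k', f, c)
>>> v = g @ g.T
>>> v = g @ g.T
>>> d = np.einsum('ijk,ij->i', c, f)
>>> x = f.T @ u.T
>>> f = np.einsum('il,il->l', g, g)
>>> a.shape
(3,)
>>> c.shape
(7, 3, 7)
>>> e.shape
(7,)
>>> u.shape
(3, 7)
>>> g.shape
(5, 17)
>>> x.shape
(3, 3)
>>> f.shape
(17,)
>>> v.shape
(5, 5)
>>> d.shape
(7,)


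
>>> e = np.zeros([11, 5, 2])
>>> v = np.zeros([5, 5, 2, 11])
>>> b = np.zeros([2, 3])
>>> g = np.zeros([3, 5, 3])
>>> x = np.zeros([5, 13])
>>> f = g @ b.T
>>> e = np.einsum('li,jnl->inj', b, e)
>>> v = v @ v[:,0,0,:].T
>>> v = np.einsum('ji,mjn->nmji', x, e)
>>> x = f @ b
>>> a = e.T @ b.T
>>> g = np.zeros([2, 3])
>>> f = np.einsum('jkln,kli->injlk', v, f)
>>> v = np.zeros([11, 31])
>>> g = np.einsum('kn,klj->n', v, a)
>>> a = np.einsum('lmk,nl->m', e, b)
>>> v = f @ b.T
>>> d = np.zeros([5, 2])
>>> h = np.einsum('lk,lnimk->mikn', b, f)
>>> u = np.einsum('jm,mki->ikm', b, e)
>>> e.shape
(3, 5, 11)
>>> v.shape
(2, 13, 11, 5, 2)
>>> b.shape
(2, 3)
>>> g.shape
(31,)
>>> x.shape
(3, 5, 3)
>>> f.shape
(2, 13, 11, 5, 3)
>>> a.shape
(5,)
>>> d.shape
(5, 2)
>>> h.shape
(5, 11, 3, 13)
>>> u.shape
(11, 5, 3)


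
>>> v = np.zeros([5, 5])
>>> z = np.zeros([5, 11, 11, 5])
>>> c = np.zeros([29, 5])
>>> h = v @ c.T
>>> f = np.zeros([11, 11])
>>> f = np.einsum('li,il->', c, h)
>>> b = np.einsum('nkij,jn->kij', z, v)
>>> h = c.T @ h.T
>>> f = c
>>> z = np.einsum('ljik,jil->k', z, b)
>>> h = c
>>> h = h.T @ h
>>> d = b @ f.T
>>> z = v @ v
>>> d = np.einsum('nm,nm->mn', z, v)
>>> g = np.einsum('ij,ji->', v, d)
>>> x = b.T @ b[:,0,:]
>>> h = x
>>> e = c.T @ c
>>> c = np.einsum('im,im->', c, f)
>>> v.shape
(5, 5)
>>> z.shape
(5, 5)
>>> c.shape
()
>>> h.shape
(5, 11, 5)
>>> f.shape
(29, 5)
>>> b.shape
(11, 11, 5)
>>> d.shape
(5, 5)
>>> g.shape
()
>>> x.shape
(5, 11, 5)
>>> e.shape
(5, 5)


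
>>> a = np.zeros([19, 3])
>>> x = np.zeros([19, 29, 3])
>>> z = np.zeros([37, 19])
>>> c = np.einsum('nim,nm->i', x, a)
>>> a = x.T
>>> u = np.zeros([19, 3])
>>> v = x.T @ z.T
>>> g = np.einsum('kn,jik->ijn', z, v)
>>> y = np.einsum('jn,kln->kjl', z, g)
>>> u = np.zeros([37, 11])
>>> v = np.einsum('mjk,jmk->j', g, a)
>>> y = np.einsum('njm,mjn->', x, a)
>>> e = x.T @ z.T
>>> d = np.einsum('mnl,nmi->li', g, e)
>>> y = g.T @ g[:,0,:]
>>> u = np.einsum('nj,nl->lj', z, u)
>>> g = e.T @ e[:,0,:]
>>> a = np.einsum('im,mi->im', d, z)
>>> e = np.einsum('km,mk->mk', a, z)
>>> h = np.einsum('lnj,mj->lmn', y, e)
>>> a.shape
(19, 37)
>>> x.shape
(19, 29, 3)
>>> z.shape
(37, 19)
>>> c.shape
(29,)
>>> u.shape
(11, 19)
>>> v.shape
(3,)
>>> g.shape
(37, 29, 37)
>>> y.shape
(19, 3, 19)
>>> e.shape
(37, 19)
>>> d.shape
(19, 37)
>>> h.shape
(19, 37, 3)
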